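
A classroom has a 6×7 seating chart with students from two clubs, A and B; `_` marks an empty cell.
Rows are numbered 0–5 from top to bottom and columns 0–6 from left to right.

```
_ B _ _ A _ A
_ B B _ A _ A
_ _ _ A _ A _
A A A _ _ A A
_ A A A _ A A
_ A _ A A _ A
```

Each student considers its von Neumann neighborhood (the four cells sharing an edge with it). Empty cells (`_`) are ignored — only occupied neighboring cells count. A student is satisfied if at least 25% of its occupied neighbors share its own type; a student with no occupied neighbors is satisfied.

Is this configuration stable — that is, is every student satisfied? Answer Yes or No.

Yes

Row 0: (0,1)B 1/1 satisfied · (0,4)A 1/1 satisfied · (0,6)A 1/1 satisfied
Row 1: (1,1)B 2/2 satisfied · (1,2)B 1/1 satisfied · (1,4)A 1/1 satisfied · (1,6)A 1/1 satisfied
Row 2: (2,3)A 0/0 satisfied · (2,5)A 1/1 satisfied
Row 3: (3,0)A 1/1 satisfied · (3,1)A 3/3 satisfied · (3,2)A 2/2 satisfied · (3,5)A 3/3 satisfied · (3,6)A 2/2 satisfied
Row 4: (4,1)A 3/3 satisfied · (4,2)A 3/3 satisfied · (4,3)A 2/2 satisfied · (4,5)A 2/2 satisfied · (4,6)A 3/3 satisfied
Row 5: (5,1)A 1/1 satisfied · (5,3)A 2/2 satisfied · (5,4)A 1/1 satisfied · (5,6)A 1/1 satisfied
All meet the threshold, so the configuration is stable.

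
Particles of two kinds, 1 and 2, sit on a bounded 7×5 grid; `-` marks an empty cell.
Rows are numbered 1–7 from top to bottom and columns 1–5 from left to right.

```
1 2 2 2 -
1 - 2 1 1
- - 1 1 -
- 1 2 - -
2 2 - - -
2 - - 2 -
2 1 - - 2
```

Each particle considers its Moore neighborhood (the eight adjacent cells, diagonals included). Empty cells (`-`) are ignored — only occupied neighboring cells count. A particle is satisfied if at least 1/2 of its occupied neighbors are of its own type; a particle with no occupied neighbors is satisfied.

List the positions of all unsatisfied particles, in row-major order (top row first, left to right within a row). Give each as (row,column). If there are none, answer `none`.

(1,1)1 1/2 ✓
(1,2)2 2/4 ✓
(1,3)2 3/4 ✓
(1,4)2 2/4 ✓
(2,1)1 1/2 ✓
(2,3)2 3/6 ✓
(2,4)1 3/6 ✓
(2,5)1 2/3 ✓
(3,3)1 3/5 ✓
(3,4)1 3/5 ✓
(4,2)1 1/4 ✗
(4,3)2 1/4 ✗
(5,1)2 2/3 ✓
(5,2)2 3/4 ✓
(6,1)2 3/4 ✓
(6,4)2 1/1 ✓
(7,1)2 1/2 ✓
(7,2)1 0/2 ✗
(7,5)2 1/1 ✓

(4,2), (4,3), (7,2)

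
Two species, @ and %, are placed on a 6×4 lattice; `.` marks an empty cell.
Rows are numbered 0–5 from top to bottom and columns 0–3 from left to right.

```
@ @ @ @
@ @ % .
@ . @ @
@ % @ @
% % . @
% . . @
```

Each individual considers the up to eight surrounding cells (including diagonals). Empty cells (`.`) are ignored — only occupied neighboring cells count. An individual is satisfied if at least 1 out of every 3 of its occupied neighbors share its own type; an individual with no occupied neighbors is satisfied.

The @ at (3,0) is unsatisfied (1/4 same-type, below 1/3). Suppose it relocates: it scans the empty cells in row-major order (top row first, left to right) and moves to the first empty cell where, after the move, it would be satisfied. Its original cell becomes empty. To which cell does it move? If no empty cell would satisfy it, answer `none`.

Vacating (3,0). Empty cells in order:
  (1,3): 4/5 same-type → satisfied — stop here.

(1,3)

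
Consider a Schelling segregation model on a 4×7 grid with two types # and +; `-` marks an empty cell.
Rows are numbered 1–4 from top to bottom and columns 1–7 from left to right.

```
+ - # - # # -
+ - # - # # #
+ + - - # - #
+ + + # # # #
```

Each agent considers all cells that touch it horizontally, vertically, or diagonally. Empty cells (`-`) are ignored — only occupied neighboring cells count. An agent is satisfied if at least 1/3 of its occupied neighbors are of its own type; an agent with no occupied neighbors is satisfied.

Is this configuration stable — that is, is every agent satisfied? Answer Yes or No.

Yes

(1,1)+ 1/1 ✓
(1,3)# 1/1 ✓
(1,5)# 3/3 ✓
(1,6)# 4/4 ✓
(2,1)+ 3/3 ✓
(2,3)# 1/2 ✓
(2,5)# 4/4 ✓
(2,6)# 6/6 ✓
(2,7)# 3/3 ✓
(3,1)+ 4/4 ✓
(3,2)+ 5/6 ✓
(3,5)# 5/5 ✓
(3,7)# 4/4 ✓
(4,1)+ 3/3 ✓
(4,2)+ 4/4 ✓
(4,3)+ 2/3 ✓
(4,4)# 2/3 ✓
(4,5)# 3/3 ✓
(4,6)# 4/4 ✓
(4,7)# 2/2 ✓
All meet the threshold, so the configuration is stable.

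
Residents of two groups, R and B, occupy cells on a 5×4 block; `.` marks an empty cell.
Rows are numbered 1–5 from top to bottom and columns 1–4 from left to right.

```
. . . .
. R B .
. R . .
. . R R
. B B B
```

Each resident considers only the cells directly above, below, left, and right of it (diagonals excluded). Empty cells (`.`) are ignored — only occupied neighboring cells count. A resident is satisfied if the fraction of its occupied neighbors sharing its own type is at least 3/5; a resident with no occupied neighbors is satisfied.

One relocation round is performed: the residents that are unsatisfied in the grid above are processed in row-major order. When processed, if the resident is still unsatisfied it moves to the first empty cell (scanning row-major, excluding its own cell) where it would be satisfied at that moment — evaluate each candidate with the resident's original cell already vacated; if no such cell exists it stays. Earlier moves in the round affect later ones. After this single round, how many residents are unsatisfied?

0

Initially unsatisfied (in order): (2,2), (2,3), (4,3), (4,4), (5,4).
  (2,2) → (1,1).
  (2,3): now satisfied by earlier moves; stays.
  (4,3) → (1,2).
  (4,4) → (1,4).
  (5,4): now satisfied by earlier moves; stays.
Resulting grid:
R R . R
. . B .
. R . .
. . . .
. B B B
All satisfied now.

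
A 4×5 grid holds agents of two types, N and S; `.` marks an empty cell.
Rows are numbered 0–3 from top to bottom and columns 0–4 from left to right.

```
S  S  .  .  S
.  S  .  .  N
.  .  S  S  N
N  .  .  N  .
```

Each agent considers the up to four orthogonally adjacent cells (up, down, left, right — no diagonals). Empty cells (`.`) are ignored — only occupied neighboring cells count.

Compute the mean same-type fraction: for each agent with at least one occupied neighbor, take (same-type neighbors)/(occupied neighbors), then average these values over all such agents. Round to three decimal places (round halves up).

0.593

Row 0: (0,0)S 1/1 · (0,1)S 2/2 · (0,4)S 0/1
Row 1: (1,1)S 1/1 · (1,4)N 1/2
Row 2: (2,2)S 1/1 · (2,3)S 1/3 · (2,4)N 1/2
Row 3: (3,0)N — no occupied neighbors · (3,3)N 0/1
Sum over 9 agents: 1/1 + 2/2 + 0/1 + 1/1 + 1/2 + 1/1 + 1/3 + 1/2 + 0/1 = 16/3; mean = 16/3 ÷ 9 = 16/27 = 0.592592… → 0.593.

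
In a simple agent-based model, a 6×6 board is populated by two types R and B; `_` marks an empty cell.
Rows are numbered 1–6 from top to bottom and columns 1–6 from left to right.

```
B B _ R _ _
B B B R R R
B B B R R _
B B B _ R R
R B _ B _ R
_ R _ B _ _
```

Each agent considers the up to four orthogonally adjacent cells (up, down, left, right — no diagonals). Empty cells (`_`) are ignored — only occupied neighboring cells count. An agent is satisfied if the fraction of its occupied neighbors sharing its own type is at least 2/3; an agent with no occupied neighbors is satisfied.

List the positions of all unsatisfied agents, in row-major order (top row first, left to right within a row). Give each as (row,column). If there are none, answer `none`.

(5,1), (5,2), (6,2)

Row 1: (1,1)B 2/2 satisfied · (1,2)B 2/2 satisfied · (1,4)R 1/1 satisfied
Row 2: (2,1)B 3/3 satisfied · (2,2)B 4/4 satisfied · (2,3)B 2/3 satisfied · (2,4)R 3/4 satisfied · (2,5)R 3/3 satisfied · (2,6)R 1/1 satisfied
Row 3: (3,1)B 3/3 satisfied · (3,2)B 4/4 satisfied · (3,3)B 3/4 satisfied · (3,4)R 2/3 satisfied · (3,5)R 3/3 satisfied
Row 4: (4,1)B 2/3 satisfied · (4,2)B 4/4 satisfied · (4,3)B 2/2 satisfied · (4,5)R 2/2 satisfied · (4,6)R 2/2 satisfied
Row 5: (5,1)R 0/2 not · (5,2)B 1/3 not · (5,4)B 1/1 satisfied · (5,6)R 1/1 satisfied
Row 6: (6,2)R 0/1 not · (6,4)B 1/1 satisfied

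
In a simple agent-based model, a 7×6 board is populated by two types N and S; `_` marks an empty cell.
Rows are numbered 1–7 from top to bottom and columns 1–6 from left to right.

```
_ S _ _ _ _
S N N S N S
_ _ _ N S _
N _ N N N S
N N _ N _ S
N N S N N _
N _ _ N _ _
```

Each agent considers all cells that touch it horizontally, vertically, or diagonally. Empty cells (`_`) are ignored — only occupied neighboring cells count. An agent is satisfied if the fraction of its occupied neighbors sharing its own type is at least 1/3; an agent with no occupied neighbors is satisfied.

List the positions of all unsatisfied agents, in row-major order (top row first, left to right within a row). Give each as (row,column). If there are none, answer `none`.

(2,4), (2,5), (6,3)

Row 1: (1,2)S 1/3 satisfied
Row 2: (2,1)S 1/2 satisfied · (2,2)N 1/3 satisfied · (2,3)N 2/4 satisfied · (2,4)S 1/4 not · (2,5)N 1/4 not · (2,6)S 1/2 satisfied
Row 3: (3,4)N 5/7 satisfied · (3,5)S 3/7 satisfied
Row 4: (4,1)N 2/2 satisfied · (4,3)N 4/4 satisfied · (4,4)N 4/5 satisfied · (4,5)N 3/6 satisfied · (4,6)S 2/3 satisfied
Row 5: (5,1)N 4/4 satisfied · (5,2)N 5/6 satisfied · (5,4)N 5/6 satisfied · (5,6)S 1/3 satisfied
Row 6: (6,1)N 4/4 satisfied · (6,2)N 4/5 satisfied · (6,3)S 0/5 not · (6,4)N 3/4 satisfied · (6,5)N 3/4 satisfied
Row 7: (7,1)N 2/2 satisfied · (7,4)N 2/3 satisfied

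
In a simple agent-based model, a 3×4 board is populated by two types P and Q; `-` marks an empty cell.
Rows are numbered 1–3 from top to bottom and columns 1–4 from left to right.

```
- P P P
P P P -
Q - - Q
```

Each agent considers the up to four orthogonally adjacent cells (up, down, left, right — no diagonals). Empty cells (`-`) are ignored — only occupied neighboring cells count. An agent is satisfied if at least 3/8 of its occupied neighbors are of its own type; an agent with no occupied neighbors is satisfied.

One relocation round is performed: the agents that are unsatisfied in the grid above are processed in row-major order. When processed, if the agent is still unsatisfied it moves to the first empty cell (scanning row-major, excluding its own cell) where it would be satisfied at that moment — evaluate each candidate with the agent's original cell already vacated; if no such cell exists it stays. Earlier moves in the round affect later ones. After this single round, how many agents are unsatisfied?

Initially unsatisfied (in order): (3,1).
  (3,1) → (3,3).
Resulting grid:
- P P P
P P P -
- - Q Q
All satisfied now.

0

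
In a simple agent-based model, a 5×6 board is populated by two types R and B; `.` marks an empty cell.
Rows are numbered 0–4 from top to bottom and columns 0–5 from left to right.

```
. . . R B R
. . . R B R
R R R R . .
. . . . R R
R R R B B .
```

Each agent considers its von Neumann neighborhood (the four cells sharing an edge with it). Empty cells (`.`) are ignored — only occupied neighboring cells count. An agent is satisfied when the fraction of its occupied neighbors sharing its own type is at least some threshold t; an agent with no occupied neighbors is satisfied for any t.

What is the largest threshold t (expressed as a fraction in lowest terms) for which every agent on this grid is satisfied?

(0,3)R 1/2
(0,4)B 1/3
(0,5)R 1/2
(1,3)R 2/3
(1,4)B 1/3
(1,5)R 1/2
(2,0)R 1/1
(2,1)R 2/2
(2,2)R 2/2
(2,3)R 2/2
(3,4)R 1/2
(3,5)R 1/1
(4,0)R 1/1
(4,1)R 2/2
(4,2)R 1/2
(4,3)B 1/2
(4,4)B 1/2
The smallest same-type fraction is 1/3 at (0,4), which reduces to 1/3. Any threshold above that leaves this agent unsatisfied.

1/3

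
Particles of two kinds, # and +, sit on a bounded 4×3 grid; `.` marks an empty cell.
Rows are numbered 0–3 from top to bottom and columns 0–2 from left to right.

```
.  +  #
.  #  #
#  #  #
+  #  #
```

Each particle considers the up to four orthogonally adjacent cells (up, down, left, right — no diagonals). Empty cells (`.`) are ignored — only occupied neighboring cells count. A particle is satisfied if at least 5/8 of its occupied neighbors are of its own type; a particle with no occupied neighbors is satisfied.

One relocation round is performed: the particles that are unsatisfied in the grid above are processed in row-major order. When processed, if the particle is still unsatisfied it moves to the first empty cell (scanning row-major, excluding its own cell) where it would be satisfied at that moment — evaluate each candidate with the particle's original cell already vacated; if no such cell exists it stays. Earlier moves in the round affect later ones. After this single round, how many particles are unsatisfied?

Initially unsatisfied (in order): (0,1), (0,2), (2,0), (3,0).
  (0,1) → (0,0).
  (0,2): now satisfied by earlier moves; stays.
  (2,0) → (0,1).
  (3,0): no empty cell satisfies it; stays.
Resulting grid:
+ # #
. # #
. # #
+ # #
Unsatisfied now: (0,0), (3,0).

2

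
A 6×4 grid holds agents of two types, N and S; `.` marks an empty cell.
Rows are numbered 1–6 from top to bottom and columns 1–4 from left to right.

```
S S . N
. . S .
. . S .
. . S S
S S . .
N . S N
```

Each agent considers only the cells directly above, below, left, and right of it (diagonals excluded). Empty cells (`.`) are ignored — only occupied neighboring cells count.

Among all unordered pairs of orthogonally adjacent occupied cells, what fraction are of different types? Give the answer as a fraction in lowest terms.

Scan each occupied cell's neighbors to the right and below so each pair is counted once.
Row 1: S(1,1)–S(1,2)=  → 0/1 unlike.
Row 2: S(2,3)–S(3,3)=  → 0/1 unlike.
Row 3: S(3,3)–S(4,3)=  → 0/1 unlike.
Row 4: S(4,3)–S(4,4)=  → 0/1 unlike.
Row 5: S(5,1)–S(5,2)= S(5,1)–N(6,1)≠  → 1/2 unlike.
Row 6: S(6,3)–N(6,4)≠  → 1/1 unlike.
Total adjacent occupied pairs: 7; unlike-type pairs: 2.
2/7 is already in lowest terms.

2/7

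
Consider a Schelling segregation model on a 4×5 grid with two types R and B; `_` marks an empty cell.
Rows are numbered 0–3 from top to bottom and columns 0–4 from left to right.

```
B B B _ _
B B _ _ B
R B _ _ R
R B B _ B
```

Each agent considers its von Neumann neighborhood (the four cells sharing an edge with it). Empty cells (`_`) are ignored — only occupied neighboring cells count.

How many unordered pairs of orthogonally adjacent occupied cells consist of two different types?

5

Scan each occupied cell's neighbors to the right and below so each pair is counted once.
Row 0: B(0,0)–B(0,1)= B(0,0)–B(1,0)= B(0,1)–B(0,2)= B(0,1)–B(1,1)=  → 0/4 unlike.
Row 1: B(1,0)–B(1,1)= B(1,0)–R(2,0)≠ B(1,1)–B(2,1)= B(1,4)–R(2,4)≠  → 2/4 unlike.
Row 2: R(2,0)–B(2,1)≠ R(2,0)–R(3,0)= B(2,1)–B(3,1)= R(2,4)–B(3,4)≠  → 2/4 unlike.
Row 3: R(3,0)–B(3,1)≠ B(3,1)–B(3,2)=  → 1/2 unlike.
Total adjacent occupied pairs: 14; unlike-type pairs: 5.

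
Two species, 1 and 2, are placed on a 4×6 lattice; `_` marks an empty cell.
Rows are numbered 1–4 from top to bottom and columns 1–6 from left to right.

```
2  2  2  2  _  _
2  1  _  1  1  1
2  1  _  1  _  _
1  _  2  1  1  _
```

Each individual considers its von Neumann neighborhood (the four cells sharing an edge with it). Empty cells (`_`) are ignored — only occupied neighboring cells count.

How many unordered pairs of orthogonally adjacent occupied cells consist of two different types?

Scan each occupied cell's neighbors to the right and below so each pair is counted once.
From row 1: 2 unlike of 6 pairs (running 2/6).
From row 2: 1 unlike of 6 pairs (running 3/12).
From row 3: 2 unlike of 3 pairs (running 5/15).
From row 4: 1 unlike of 2 pairs (running 6/17).
Total adjacent occupied pairs: 17; unlike-type pairs: 6.

6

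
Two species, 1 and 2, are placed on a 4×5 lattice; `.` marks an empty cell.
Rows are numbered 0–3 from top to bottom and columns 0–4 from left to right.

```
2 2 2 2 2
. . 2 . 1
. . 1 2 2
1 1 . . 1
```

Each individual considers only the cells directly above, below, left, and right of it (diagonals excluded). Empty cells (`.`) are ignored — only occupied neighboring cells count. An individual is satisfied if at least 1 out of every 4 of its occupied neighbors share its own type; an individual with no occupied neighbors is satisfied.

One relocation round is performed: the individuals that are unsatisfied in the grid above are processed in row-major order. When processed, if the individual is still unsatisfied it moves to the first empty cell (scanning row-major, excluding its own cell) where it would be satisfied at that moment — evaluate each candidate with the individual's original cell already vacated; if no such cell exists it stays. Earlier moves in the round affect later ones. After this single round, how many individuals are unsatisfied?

0

Initially unsatisfied (in order): (1,4), (2,2), (3,4).
  (1,4) → (2,0).
  (2,2) → (1,0).
  (3,4) → (1,1).
Resulting grid:
2 2 2 2 2
1 1 2 . .
1 . . 2 2
1 1 . . .
All satisfied now.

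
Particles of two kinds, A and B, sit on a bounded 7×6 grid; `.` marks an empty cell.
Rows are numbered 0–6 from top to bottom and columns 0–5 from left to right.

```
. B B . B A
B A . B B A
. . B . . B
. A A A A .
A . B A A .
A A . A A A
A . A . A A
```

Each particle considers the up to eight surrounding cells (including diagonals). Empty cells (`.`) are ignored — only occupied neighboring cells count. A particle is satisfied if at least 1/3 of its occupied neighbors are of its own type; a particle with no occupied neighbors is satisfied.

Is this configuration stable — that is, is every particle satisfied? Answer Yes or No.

No

(0,1)B 2/3 satisfied
(0,2)B 2/3 satisfied
(0,4)B 2/4 satisfied
(0,5)A 1/3 satisfied
(1,0)B 1/2 satisfied
(1,1)A 0/4 not
(1,3)B 4/4 satisfied
(1,4)B 3/5 satisfied
(1,5)A 1/4 not
(2,2)B 1/5 not
(2,5)B 1/3 satisfied
(3,1)A 2/4 satisfied
(3,2)A 3/5 satisfied
(3,3)A 4/6 satisfied
(3,4)A 3/4 satisfied
(4,0)A 3/3 satisfied
(4,2)B 0/6 not
(4,3)A 6/7 satisfied
(4,4)A 6/6 satisfied
(5,0)A 3/3 satisfied
(5,1)A 4/5 satisfied
(5,3)A 5/6 satisfied
(5,4)A 6/6 satisfied
(5,5)A 4/4 satisfied
(6,0)A 2/2 satisfied
(6,2)A 2/2 satisfied
(6,4)A 4/4 satisfied
(6,5)A 3/3 satisfied
For instance (1,1) has only 0/4 same-type neighbors, below 1/3.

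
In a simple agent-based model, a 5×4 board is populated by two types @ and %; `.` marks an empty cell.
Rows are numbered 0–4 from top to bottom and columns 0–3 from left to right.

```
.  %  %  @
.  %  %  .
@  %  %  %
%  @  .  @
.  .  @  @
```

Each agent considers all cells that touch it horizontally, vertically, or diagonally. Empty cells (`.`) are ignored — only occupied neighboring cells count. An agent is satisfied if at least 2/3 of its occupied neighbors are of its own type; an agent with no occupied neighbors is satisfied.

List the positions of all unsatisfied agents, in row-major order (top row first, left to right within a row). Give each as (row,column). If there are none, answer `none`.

(0,1)% 3/3 ✓
(0,2)% 3/4 ✓
(0,3)@ 0/2 ✗
(1,1)% 5/6 ✓
(1,2)% 6/7 ✓
(2,0)@ 1/4 ✗
(2,1)% 4/6 ✓
(2,2)% 4/6 ✓
(2,3)% 2/3 ✓
(3,0)% 1/3 ✗
(3,1)@ 2/5 ✗
(3,3)@ 2/4 ✗
(4,2)@ 3/3 ✓
(4,3)@ 2/2 ✓

(0,3), (2,0), (3,0), (3,1), (3,3)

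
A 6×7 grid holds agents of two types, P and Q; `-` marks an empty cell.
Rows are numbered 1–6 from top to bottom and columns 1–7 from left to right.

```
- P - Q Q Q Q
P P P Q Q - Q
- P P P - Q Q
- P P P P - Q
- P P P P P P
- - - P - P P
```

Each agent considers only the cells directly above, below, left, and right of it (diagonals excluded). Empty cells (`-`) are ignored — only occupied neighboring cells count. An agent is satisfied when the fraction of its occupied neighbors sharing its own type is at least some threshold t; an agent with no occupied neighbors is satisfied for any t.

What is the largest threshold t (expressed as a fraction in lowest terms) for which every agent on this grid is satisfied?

1/2

Row 1: (1,2)P 1/1 · (1,4)Q 2/2 · (1,5)Q 3/3 · (1,6)Q 2/2 · (1,7)Q 2/2
Row 2: (2,1)P 1/1 · (2,2)P 4/4 · (2,3)P 2/3 · (2,4)Q 2/4 · (2,5)Q 2/2 · (2,7)Q 2/2
Row 3: (3,2)P 3/3 · (3,3)P 4/4 · (3,4)P 2/3 · (3,6)Q 1/1 · (3,7)Q 3/3
Row 4: (4,2)P 3/3 · (4,3)P 4/4 · (4,4)P 4/4 · (4,5)P 2/2 · (4,7)Q 1/2
Row 5: (5,2)P 2/2 · (5,3)P 3/3 · (5,4)P 4/4 · (5,5)P 3/3 · (5,6)P 3/3 · (5,7)P 2/3
Row 6: (6,4)P 1/1 · (6,6)P 2/2 · (6,7)P 2/2
The smallest same-type fraction is 2/4 at (2,4), which reduces to 1/2. Any threshold above that leaves this agent unsatisfied.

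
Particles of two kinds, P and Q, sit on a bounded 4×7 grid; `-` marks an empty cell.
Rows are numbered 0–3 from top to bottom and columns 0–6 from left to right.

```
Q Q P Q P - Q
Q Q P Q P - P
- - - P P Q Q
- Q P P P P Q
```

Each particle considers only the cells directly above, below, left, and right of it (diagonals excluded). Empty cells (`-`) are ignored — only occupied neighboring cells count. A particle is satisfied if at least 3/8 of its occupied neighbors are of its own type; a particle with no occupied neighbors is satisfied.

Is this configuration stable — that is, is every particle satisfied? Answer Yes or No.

Row 0: (0,0)Q 2/2 ok · (0,1)Q 2/3 ok · (0,2)P 1/3 unhappy · (0,3)Q 1/3 unhappy · (0,4)P 1/2 ok · (0,6)Q 0/1 unhappy
Row 1: (1,0)Q 2/2 ok · (1,1)Q 2/3 ok · (1,2)P 1/3 unhappy · (1,3)Q 1/4 unhappy · (1,4)P 2/3 ok · (1,6)P 0/2 unhappy
Row 2: (2,3)P 2/3 ok · (2,4)P 3/4 ok · (2,5)Q 1/3 unhappy · (2,6)Q 2/3 ok
Row 3: (3,1)Q 0/1 unhappy · (3,2)P 1/2 ok · (3,3)P 3/3 ok · (3,4)P 3/3 ok · (3,5)P 1/3 unhappy · (3,6)Q 1/2 ok
For instance (0,2) has only 1/3 same-type neighbors, below 3/8.

No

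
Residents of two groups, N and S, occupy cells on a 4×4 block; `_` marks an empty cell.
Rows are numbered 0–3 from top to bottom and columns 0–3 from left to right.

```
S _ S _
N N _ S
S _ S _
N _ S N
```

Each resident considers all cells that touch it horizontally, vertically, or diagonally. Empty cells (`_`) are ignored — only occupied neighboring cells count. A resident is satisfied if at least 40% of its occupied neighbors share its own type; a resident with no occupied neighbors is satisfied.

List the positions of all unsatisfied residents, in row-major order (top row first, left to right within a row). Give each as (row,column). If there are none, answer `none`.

(0,0)S 0/2 not
(0,2)S 1/2 satisfied
(1,0)N 1/3 not
(1,1)N 1/5 not
(1,3)S 2/2 satisfied
(2,0)S 0/3 not
(2,2)S 2/4 satisfied
(3,0)N 0/1 not
(3,2)S 1/2 satisfied
(3,3)N 0/2 not

(0,0), (1,0), (1,1), (2,0), (3,0), (3,3)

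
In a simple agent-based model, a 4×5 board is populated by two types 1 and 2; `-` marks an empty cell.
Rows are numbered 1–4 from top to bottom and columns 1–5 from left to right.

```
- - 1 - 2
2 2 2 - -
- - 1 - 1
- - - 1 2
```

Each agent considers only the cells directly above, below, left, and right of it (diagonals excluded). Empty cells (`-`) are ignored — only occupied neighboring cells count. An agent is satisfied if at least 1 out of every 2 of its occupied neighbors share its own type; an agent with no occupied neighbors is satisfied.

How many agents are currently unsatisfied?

(1,3)1 0/1 ✗
(1,5)2 0/0 ✓
(2,1)2 1/1 ✓
(2,2)2 2/2 ✓
(2,3)2 1/3 ✗
(3,3)1 0/1 ✗
(3,5)1 0/1 ✗
(4,4)1 0/1 ✗
(4,5)2 0/2 ✗
Unsatisfied: (1,3), (2,3), (3,3), (3,5), (4,4), (4,5) — 6 in total.

6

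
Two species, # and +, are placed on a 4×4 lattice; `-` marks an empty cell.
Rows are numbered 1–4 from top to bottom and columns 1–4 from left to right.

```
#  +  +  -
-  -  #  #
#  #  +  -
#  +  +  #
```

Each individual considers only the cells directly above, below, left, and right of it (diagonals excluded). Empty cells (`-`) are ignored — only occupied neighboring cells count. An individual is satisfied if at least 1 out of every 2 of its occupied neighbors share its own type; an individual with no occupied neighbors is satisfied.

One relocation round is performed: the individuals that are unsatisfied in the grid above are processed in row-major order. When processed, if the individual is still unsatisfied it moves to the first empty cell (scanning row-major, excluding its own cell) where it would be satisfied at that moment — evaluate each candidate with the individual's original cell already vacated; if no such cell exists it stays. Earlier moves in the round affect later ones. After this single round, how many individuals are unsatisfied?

Initially unsatisfied (in order): (1,1), (2,3), (3,2), (3,3), (4,2), (4,4).
  (1,1) → (1,4).
  (2,3) → (2,1).
  (3,2) → (1,1).
  (3,3): now satisfied by earlier moves; stays.
  (4,2): now satisfied by earlier moves; stays.
  (4,4) → (2,2).
Resulting grid:
# + + #
# # - #
# - + -
# + + -
Unsatisfied now: (1,2).

1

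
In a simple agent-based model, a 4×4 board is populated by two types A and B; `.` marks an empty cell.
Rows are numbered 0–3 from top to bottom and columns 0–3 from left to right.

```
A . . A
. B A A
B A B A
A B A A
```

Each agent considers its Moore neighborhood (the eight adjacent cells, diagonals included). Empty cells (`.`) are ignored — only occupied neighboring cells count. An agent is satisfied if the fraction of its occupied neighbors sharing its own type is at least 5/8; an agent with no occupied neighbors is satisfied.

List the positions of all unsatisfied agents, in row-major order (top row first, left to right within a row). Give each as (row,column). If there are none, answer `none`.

(0,0)A 0/1 not
(0,3)A 2/2 satisfied
(1,1)B 2/5 not
(1,2)A 4/6 satisfied
(1,3)A 3/4 satisfied
(2,0)B 2/4 not
(2,1)A 3/7 not
(2,2)B 2/8 not
(2,3)A 4/5 satisfied
(3,0)A 1/3 not
(3,1)B 2/5 not
(3,2)A 3/5 not
(3,3)A 2/3 satisfied

(0,0), (1,1), (2,0), (2,1), (2,2), (3,0), (3,1), (3,2)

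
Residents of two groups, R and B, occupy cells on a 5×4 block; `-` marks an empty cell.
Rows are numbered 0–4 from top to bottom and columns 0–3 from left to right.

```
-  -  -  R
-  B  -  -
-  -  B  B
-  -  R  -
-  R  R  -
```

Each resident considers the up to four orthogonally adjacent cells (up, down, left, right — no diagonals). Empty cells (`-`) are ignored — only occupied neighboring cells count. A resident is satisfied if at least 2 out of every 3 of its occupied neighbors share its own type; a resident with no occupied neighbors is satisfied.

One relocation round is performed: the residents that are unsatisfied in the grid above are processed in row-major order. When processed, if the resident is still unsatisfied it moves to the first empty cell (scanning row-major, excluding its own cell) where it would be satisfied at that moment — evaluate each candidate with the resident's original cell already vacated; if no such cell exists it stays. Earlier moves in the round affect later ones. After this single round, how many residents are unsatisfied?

0

Initially unsatisfied (in order): (2,2), (3,2).
  (2,2) → (0,0).
  (3,2): now satisfied by earlier moves; stays.
Resulting grid:
B - - R
- B - -
- - - B
- - R -
- R R -
All satisfied now.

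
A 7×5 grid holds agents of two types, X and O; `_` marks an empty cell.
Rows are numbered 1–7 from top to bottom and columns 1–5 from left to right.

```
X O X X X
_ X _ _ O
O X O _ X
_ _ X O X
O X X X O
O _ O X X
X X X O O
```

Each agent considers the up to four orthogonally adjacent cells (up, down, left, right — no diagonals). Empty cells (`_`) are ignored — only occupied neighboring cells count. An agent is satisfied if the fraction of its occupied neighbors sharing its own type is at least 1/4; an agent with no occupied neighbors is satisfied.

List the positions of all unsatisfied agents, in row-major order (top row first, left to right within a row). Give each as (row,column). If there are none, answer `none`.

Row 1: (1,1)X 0/1 unhappy · (1,2)O 0/3 unhappy · (1,3)X 1/2 ok · (1,4)X 2/2 ok · (1,5)X 1/2 ok
Row 2: (2,2)X 1/2 ok · (2,5)O 0/2 unhappy
Row 3: (3,1)O 0/1 unhappy · (3,2)X 1/3 ok · (3,3)O 0/2 unhappy · (3,5)X 1/2 ok
Row 4: (4,3)X 1/3 ok · (4,4)O 0/3 unhappy · (4,5)X 1/3 ok
Row 5: (5,1)O 1/2 ok · (5,2)X 1/2 ok · (5,3)X 3/4 ok · (5,4)X 2/4 ok · (5,5)O 0/3 unhappy
Row 6: (6,1)O 1/2 ok · (6,3)O 0/3 unhappy · (6,4)X 2/4 ok · (6,5)X 1/3 ok
Row 7: (7,1)X 1/2 ok · (7,2)X 2/2 ok · (7,3)X 1/3 ok · (7,4)O 1/3 ok · (7,5)O 1/2 ok

(1,1), (1,2), (2,5), (3,1), (3,3), (4,4), (5,5), (6,3)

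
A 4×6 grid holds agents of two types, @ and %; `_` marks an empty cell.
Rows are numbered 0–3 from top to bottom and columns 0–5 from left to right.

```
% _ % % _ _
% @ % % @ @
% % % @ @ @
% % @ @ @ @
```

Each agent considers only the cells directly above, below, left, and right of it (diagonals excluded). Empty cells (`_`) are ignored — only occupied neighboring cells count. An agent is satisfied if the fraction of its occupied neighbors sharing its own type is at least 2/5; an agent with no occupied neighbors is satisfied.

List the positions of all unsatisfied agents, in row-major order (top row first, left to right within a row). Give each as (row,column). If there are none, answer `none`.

Row 0: (0,0)% 1/1 satisfied · (0,2)% 2/2 satisfied · (0,3)% 2/2 satisfied
Row 1: (1,0)% 2/3 satisfied · (1,1)@ 0/3 not · (1,2)% 3/4 satisfied · (1,3)% 2/4 satisfied · (1,4)@ 2/3 satisfied · (1,5)@ 2/2 satisfied
Row 2: (2,0)% 3/3 satisfied · (2,1)% 3/4 satisfied · (2,2)% 2/4 satisfied · (2,3)@ 2/4 satisfied · (2,4)@ 4/4 satisfied · (2,5)@ 3/3 satisfied
Row 3: (3,0)% 2/2 satisfied · (3,1)% 2/3 satisfied · (3,2)@ 1/3 not · (3,3)@ 3/3 satisfied · (3,4)@ 3/3 satisfied · (3,5)@ 2/2 satisfied

(1,1), (3,2)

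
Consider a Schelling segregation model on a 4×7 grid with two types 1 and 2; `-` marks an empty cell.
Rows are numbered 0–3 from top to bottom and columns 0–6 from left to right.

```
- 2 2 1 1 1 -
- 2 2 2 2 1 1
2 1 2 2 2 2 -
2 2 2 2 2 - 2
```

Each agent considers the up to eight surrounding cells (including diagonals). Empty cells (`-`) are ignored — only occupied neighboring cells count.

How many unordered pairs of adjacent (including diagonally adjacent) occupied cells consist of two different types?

Scan each occupied cell's neighbors to the right and below (and the two forward diagonals) so each pair is counted once.
Row 0: 2(0,1)–2(0,2)= 2(0,1)–2(1,1)= 2(0,1)–2(1,2)= 2(0,2)–1(0,3)≠ 2(0,2)–2(1,2)= 2(0,2)–2(1,3)= 2(0,2)–2(1,1)= 1(0,3)–1(0,4)= 1(0,3)–2(1,3)≠ 1(0,3)–2(1,4)≠ 1(0,3)–2(1,2)≠ 1(0,4)–1(0,5)= 1(0,4)–2(1,4)≠ 1(0,4)–1(1,5)= 1(0,4)–2(1,3)≠ 1(0,5)–1(1,5)= 1(0,5)–1(1,6)= 1(0,5)–2(1,4)≠  → 7/18 unlike.
Row 1: 2(1,1)–2(1,2)= 2(1,1)–1(2,1)≠ 2(1,1)–2(2,2)= 2(1,1)–2(2,0)= 2(1,2)–2(1,3)= 2(1,2)–2(2,2)= 2(1,2)–2(2,3)= 2(1,2)–1(2,1)≠ 2(1,3)–2(1,4)= 2(1,3)–2(2,3)= 2(1,3)–2(2,4)= 2(1,3)–2(2,2)= 2(1,4)–1(1,5)≠ 2(1,4)–2(2,4)= 2(1,4)–2(2,5)= 2(1,4)–2(2,3)= 1(1,5)–1(1,6)= 1(1,5)–2(2,5)≠ 1(1,5)–2(2,4)≠ 1(1,6)–2(2,5)≠  → 6/20 unlike.
Row 2: 2(2,0)–1(2,1)≠ 2(2,0)–2(3,0)= 2(2,0)–2(3,1)= 1(2,1)–2(2,2)≠ 1(2,1)–2(3,1)≠ 1(2,1)–2(3,2)≠ 1(2,1)–2(3,0)≠ 2(2,2)–2(2,3)= 2(2,2)–2(3,2)= 2(2,2)–2(3,3)= 2(2,2)–2(3,1)= 2(2,3)–2(2,4)= 2(2,3)–2(3,3)= 2(2,3)–2(3,4)= 2(2,3)–2(3,2)= 2(2,4)–2(2,5)= 2(2,4)–2(3,4)= 2(2,4)–2(3,3)= 2(2,5)–2(3,6)= 2(2,5)–2(3,4)=  → 5/20 unlike.
Row 3: 2(3,0)–2(3,1)= 2(3,1)–2(3,2)= 2(3,2)–2(3,3)= 2(3,3)–2(3,4)=  → 0/4 unlike.
Total adjacent occupied pairs: 62; unlike-type pairs: 18.

18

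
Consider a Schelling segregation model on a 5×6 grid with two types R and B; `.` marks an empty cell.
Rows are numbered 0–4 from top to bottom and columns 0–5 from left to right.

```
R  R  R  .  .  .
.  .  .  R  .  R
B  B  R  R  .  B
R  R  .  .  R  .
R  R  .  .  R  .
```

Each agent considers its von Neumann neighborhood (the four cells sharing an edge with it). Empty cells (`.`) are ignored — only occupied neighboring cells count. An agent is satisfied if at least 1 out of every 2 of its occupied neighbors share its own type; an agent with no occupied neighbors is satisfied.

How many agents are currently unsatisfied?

3

Row 0: (0,0)R 1/1 ✓ · (0,1)R 2/2 ✓ · (0,2)R 1/1 ✓
Row 1: (1,3)R 1/1 ✓ · (1,5)R 0/1 ✗
Row 2: (2,0)B 1/2 ✓ · (2,1)B 1/3 ✗ · (2,2)R 1/2 ✓ · (2,3)R 2/2 ✓ · (2,5)B 0/1 ✗
Row 3: (3,0)R 2/3 ✓ · (3,1)R 2/3 ✓ · (3,4)R 1/1 ✓
Row 4: (4,0)R 2/2 ✓ · (4,1)R 2/2 ✓ · (4,4)R 1/1 ✓
Unsatisfied: (1,5), (2,1), (2,5) — 3 in total.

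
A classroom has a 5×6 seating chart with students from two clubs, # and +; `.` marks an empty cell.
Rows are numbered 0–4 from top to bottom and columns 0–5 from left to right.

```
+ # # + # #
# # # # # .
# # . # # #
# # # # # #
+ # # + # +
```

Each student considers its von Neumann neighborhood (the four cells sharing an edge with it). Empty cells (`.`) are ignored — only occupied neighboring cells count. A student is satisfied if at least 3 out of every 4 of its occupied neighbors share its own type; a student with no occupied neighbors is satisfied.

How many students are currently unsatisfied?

14

Row 0: (0,0)+ 0/2 unhappy · (0,1)# 2/3 unhappy · (0,2)# 2/3 unhappy · (0,3)+ 0/3 unhappy · (0,4)# 2/3 unhappy · (0,5)# 1/1 ok
Row 1: (1,0)# 2/3 unhappy · (1,1)# 4/4 ok · (1,2)# 3/3 ok · (1,3)# 3/4 ok · (1,4)# 3/3 ok
Row 2: (2,0)# 3/3 ok · (2,1)# 3/3 ok · (2,3)# 3/3 ok · (2,4)# 4/4 ok · (2,5)# 2/2 ok
Row 3: (3,0)# 2/3 unhappy · (3,1)# 4/4 ok · (3,2)# 3/3 ok · (3,3)# 3/4 ok · (3,4)# 4/4 ok · (3,5)# 2/3 unhappy
Row 4: (4,0)+ 0/2 unhappy · (4,1)# 2/3 unhappy · (4,2)# 2/3 unhappy · (4,3)+ 0/3 unhappy · (4,4)# 1/3 unhappy · (4,5)+ 0/2 unhappy
Unsatisfied: (0,0), (0,1), (0,2), (0,3), (0,4), (1,0), (3,0), (3,5), (4,0), (4,1), (4,2), (4,3), (4,4), (4,5) — 14 in total.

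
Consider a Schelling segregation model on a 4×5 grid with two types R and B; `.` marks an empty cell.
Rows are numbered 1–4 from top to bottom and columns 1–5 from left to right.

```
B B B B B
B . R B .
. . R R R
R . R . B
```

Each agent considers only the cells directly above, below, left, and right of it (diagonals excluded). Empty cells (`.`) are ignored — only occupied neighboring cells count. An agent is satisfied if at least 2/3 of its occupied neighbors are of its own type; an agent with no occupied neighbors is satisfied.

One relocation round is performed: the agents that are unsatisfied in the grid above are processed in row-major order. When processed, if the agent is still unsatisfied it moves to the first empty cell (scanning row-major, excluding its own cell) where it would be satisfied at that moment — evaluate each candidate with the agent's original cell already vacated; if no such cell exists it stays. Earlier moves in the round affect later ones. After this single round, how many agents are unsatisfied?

Initially unsatisfied (in order): (2,3), (2,4), (3,5), (4,5).
  (2,3) → (3,2).
  (2,4) → (2,2).
  (3,5) → (3,1).
  (4,5): now satisfied by earlier moves; stays.
Resulting grid:
B B B B B
B B . . .
R R R R .
R . R . B
All satisfied now.

0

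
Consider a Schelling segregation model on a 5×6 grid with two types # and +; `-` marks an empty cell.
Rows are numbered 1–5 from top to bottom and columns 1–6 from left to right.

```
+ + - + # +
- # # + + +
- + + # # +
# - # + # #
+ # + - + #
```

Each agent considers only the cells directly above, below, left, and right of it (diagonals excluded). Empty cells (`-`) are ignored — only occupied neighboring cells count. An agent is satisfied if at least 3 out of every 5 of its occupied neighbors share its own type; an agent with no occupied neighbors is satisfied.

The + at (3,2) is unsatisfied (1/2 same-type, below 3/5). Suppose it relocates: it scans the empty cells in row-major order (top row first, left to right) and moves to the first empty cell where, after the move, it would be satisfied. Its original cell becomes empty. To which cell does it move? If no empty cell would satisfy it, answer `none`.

Vacating (3,2). Empty cells in order:
  (1,3): 2/3 same-type → satisfied — stop here.

(1,3)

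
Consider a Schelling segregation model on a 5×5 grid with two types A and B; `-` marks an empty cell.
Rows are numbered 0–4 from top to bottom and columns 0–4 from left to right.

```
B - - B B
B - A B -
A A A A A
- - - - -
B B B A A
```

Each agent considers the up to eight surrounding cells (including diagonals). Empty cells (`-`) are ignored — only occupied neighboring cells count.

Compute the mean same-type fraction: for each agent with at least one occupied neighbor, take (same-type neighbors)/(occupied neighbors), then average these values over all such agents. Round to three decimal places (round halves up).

0.699

(0,0)B 1/1
(0,3)B 2/3
(0,4)B 2/2
(1,0)B 1/3
(1,2)A 3/5
(1,3)B 2/6
(2,0)A 1/2
(2,1)A 3/4
(2,2)A 3/4
(2,3)A 3/4
(2,4)A 1/2
(4,0)B 1/1
(4,1)B 2/2
(4,2)B 1/2
(4,3)A 1/2
(4,4)A 1/1
Sum over 16 agents: 1/1 + 2/3 + 2/2 + 1/3 + 3/5 + 2/6 + 1/2 + 3/4 + 3/4 + 3/4 + 1/2 + 1/1 + 2/2 + 1/2 + 1/2 + 1/1 = 671/60; mean = 671/60 ÷ 16 = 671/960 = 0.698958… → 0.699.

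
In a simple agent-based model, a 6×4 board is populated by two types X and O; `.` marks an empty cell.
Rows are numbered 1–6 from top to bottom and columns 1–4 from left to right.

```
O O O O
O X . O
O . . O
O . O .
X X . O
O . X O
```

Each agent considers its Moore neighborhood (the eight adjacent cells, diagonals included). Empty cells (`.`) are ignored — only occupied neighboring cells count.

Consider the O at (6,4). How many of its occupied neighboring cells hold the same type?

1

Occupied neighbors of (6,4): (5,4)=O, (6,3)=X.
Same type (O): 1 of 2.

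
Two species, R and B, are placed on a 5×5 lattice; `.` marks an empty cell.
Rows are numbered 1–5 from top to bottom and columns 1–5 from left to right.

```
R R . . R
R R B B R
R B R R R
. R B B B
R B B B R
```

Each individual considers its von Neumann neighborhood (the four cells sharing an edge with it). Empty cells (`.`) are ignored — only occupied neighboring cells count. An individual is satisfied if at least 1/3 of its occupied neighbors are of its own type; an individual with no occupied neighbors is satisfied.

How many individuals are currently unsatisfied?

5

(1,1)R 2/2 satisfied
(1,2)R 2/2 satisfied
(1,5)R 1/1 satisfied
(2,1)R 3/3 satisfied
(2,2)R 2/4 satisfied
(2,3)B 1/3 satisfied
(2,4)B 1/3 satisfied
(2,5)R 2/3 satisfied
(3,1)R 1/2 satisfied
(3,2)B 0/4 not
(3,3)R 1/4 not
(3,4)R 2/4 satisfied
(3,5)R 2/3 satisfied
(4,2)R 0/3 not
(4,3)B 2/4 satisfied
(4,4)B 3/4 satisfied
(4,5)B 1/3 satisfied
(5,1)R 0/1 not
(5,2)B 1/3 satisfied
(5,3)B 3/3 satisfied
(5,4)B 2/3 satisfied
(5,5)R 0/2 not
Unsatisfied: (3,2), (3,3), (4,2), (5,1), (5,5) — 5 in total.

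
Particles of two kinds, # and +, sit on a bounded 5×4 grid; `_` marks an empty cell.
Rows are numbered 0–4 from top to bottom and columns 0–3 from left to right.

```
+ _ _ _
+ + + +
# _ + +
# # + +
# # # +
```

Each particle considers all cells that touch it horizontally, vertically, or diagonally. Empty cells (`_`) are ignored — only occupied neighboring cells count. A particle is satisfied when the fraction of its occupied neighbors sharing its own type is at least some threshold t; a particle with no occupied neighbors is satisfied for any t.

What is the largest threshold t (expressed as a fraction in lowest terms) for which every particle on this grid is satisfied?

Row 0: (0,0)+ 2/2
Row 1: (1,0)+ 2/3 · (1,1)+ 4/5 · (1,2)+ 4/4 · (1,3)+ 3/3
Row 2: (2,0)# 2/4 · (2,2)+ 6/7 · (2,3)+ 5/5
Row 3: (3,0)# 4/4 · (3,1)# 5/7 · (3,2)+ 4/7 · (3,3)+ 4/5
Row 4: (4,0)# 3/3 · (4,1)# 4/5 · (4,2)# 2/5 · (4,3)+ 2/3
The smallest same-type fraction is 2/5 at (4,2), which reduces to 2/5. Any threshold above that leaves this particle unsatisfied.

2/5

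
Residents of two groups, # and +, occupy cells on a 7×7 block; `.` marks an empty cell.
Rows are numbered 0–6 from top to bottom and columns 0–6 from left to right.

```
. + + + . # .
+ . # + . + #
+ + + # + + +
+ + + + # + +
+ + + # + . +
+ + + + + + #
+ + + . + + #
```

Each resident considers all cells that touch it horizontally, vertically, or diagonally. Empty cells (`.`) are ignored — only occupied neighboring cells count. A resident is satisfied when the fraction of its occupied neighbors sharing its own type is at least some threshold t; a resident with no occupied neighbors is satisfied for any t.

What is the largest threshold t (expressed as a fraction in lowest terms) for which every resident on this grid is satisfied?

Row 0: (0,1)+ 2/3 · (0,2)+ 3/4 · (0,3)+ 2/3 · (0,5)# 1/2
Row 1: (1,0)+ 3/3 · (1,2)# 1/7 · (1,3)+ 4/6 · (1,5)+ 3/5 · (1,6)# 1/4
Row 2: (2,0)+ 4/4 · (2,1)+ 6/7 · (2,2)+ 5/7 · (2,3)# 2/7 · (2,4)+ 5/7 · (2,5)+ 5/7 · (2,6)+ 4/5
Row 3: (3,0)+ 5/5 · (3,1)+ 8/8 · (3,2)+ 6/8 · (3,3)+ 5/8 · (3,4)# 2/7 · (3,5)+ 6/7 · (3,6)+ 4/4
Row 4: (4,0)+ 5/5 · (4,1)+ 8/8 · (4,2)+ 7/8 · (4,3)# 1/8 · (4,4)+ 5/7 · (4,6)+ 3/4
Row 5: (5,0)+ 5/5 · (5,1)+ 8/8 · (5,2)+ 6/7 · (5,3)+ 6/7 · (5,4)+ 5/6 · (5,5)+ 5/7 · (5,6)# 1/4
Row 6: (6,0)+ 3/3 · (6,1)+ 5/5 · (6,2)+ 4/4 · (6,4)+ 4/4 · (6,5)+ 3/5 · (6,6)# 1/3
The smallest same-type fraction is 1/8 at (4,3), which reduces to 1/8. Any threshold above that leaves this resident unsatisfied.

1/8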